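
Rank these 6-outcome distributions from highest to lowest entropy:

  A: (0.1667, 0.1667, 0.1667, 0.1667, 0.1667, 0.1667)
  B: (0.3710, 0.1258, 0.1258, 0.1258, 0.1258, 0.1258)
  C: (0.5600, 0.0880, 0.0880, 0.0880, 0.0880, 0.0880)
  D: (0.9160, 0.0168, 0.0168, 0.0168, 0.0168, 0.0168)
A > B > C > D

Key insight: Entropy is maximized by uniform distributions and minimized by concentrated distributions.

Entropies:
  H(A) = 2.5850 bits
  H(B) = 2.4119 bits
  H(C) = 2.0112 bits
  H(D) = 0.6112 bits

Ranking: A > B > C > D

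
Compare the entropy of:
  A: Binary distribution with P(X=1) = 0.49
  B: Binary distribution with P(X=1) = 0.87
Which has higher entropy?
A

For binary distributions, entropy is maximized at p=0.5 and decreases as p moves toward 0 or 1.

H(A) = H(0.49) = 0.9997 bits
H(B) = H(0.87) = 0.5574 bits

Distribution A (p=0.49) is closer to uniform (p=0.5), so it has higher entropy.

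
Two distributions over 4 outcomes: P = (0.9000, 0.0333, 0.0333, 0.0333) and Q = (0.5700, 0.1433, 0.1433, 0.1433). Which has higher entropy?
Q

P is highly concentrated on one outcome (90%), making it nearly deterministic. Q spreads its mass more evenly (max 57%). The more spread-out distribution has higher entropy: H(P) ≈ 0.627 bits, H(Q) ≈ 1.667 bits.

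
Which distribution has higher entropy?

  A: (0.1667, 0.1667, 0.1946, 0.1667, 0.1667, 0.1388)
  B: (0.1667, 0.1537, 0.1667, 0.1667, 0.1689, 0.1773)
B

Both distributions are close to uniform, making this a harder comparison.

H(A) = 2.5782 bits
H(B) = 2.5837 bits

The distribution closer to uniform has higher entropy.
Answer: B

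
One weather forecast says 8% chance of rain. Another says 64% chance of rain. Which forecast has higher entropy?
64% forecast

Treat each forecast as a Bernoulli distribution. Binary entropy is maximized at p=0.5 and falls off symmetrically toward 0 or 1. The 64% forecast is closer to 50%, so it is more uncertain. H(8%) ≈ 0.402 bits, H(64%) ≈ 0.943 bits.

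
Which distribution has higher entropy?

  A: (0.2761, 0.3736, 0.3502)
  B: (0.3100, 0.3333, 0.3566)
B

Both distributions are close to uniform, making this a harder comparison.

H(A) = 1.5734 bits
H(B) = 1.5826 bits

The distribution closer to uniform has higher entropy.
Answer: B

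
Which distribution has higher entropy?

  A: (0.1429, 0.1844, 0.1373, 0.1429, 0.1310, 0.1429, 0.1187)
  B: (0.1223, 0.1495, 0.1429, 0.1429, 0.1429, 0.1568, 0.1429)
B

Both distributions are close to uniform, making this a harder comparison.

H(A) = 2.7954 bits
H(B) = 2.8039 bits

The distribution closer to uniform has higher entropy.
Answer: B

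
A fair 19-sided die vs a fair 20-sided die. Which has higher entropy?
20-sided die

Both are uniform distributions; for uniform over n outcomes, H = log₂(n). H(19-sided) = log₂(19) = 4.248 bits and H(20-sided) = log₂(20) = 4.322 bits. More outcomes in a uniform distribution means higher entropy.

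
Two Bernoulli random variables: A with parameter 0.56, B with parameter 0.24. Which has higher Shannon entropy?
A

For binary distributions, entropy is maximized at p=0.5 and decreases as p moves toward 0 or 1.

H(A) = H(0.56) = 0.9896 bits
H(B) = H(0.24) = 0.7950 bits

Distribution A (p=0.56) is closer to uniform (p=0.5), so it has higher entropy.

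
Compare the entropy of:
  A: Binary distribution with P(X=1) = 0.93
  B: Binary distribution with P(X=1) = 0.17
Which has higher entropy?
B

For binary distributions, entropy is maximized at p=0.5 and decreases as p moves toward 0 or 1.

H(A) = H(0.93) = 0.3659 bits
H(B) = H(0.17) = 0.6577 bits

Distribution B (p=0.17) is closer to uniform (p=0.5), so it has higher entropy.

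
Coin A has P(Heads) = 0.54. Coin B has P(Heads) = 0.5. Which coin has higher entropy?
B

For binary distributions, entropy is maximized at p=0.5 and decreases as p moves toward 0 or 1.

H(A) = H(0.54) = 0.9954 bits
H(B) = H(0.5) = 1.0000 bits

Distribution B (p=0.5) is closer to uniform (p=0.5), so it has higher entropy.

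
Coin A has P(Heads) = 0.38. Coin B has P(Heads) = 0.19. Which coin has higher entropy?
A

For binary distributions, entropy is maximized at p=0.5 and decreases as p moves toward 0 or 1.

H(A) = H(0.38) = 0.9580 bits
H(B) = H(0.19) = 0.7015 bits

Distribution A (p=0.38) is closer to uniform (p=0.5), so it has higher entropy.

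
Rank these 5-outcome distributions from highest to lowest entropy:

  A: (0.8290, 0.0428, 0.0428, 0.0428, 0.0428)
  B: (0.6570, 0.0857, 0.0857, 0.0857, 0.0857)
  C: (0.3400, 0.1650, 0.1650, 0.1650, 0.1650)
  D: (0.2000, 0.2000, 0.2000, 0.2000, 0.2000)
D > C > B > A

Key insight: Entropy is maximized by uniform distributions and minimized by concentrated distributions.

Entropies:
  H(A) = 1.0020 bits
  H(B) = 1.6137 bits
  H(C) = 2.2448 bits
  H(D) = 2.3219 bits

Ranking: D > C > B > A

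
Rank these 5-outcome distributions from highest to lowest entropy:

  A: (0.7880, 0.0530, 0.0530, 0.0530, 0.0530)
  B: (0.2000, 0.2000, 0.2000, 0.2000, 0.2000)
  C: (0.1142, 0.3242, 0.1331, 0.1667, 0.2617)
B > C > A

Key insight: Entropy is maximized by uniform distributions and minimized by concentrated distributions.

- Uniform distributions have maximum entropy log₂(5) = 2.3219 bits
- The more "peaked" or concentrated a distribution, the lower its entropy

Entropies:
  H(A) = 1.1693 bits
  H(B) = 2.3219 bits
  H(C) = 2.2087 bits

Ranking: B > C > A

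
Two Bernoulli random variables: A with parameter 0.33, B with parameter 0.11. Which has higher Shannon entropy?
A

For binary distributions, entropy is maximized at p=0.5 and decreases as p moves toward 0 or 1.

H(A) = H(0.33) = 0.9149 bits
H(B) = H(0.11) = 0.4999 bits

Distribution A (p=0.33) is closer to uniform (p=0.5), so it has higher entropy.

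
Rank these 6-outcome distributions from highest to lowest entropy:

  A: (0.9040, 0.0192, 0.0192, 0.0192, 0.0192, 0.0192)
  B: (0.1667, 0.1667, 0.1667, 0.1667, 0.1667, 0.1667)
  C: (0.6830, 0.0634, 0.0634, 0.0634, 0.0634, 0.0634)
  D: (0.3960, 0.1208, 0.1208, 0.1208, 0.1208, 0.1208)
B > D > C > A

Key insight: Entropy is maximized by uniform distributions and minimized by concentrated distributions.

Entropies:
  H(A) = 0.6791 bits
  H(B) = 2.5850 bits
  H(C) = 1.6371 bits
  H(D) = 2.3710 bits

Ranking: B > D > C > A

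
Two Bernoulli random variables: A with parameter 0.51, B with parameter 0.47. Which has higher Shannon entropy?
A

For binary distributions, entropy is maximized at p=0.5 and decreases as p moves toward 0 or 1.

H(A) = H(0.51) = 0.9997 bits
H(B) = H(0.47) = 0.9974 bits

Distribution A (p=0.51) is closer to uniform (p=0.5), so it has higher entropy.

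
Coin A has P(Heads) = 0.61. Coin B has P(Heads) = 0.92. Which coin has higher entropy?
A

For binary distributions, entropy is maximized at p=0.5 and decreases as p moves toward 0 or 1.

H(A) = H(0.61) = 0.9648 bits
H(B) = H(0.92) = 0.4022 bits

Distribution A (p=0.61) is closer to uniform (p=0.5), so it has higher entropy.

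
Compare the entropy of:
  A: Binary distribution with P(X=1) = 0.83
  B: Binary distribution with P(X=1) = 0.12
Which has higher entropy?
A

For binary distributions, entropy is maximized at p=0.5 and decreases as p moves toward 0 or 1.

H(A) = H(0.83) = 0.6577 bits
H(B) = H(0.12) = 0.5294 bits

Distribution A (p=0.83) is closer to uniform (p=0.5), so it has higher entropy.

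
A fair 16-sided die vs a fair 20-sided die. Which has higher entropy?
20-sided die

Both are uniform distributions; for uniform over n outcomes, H = log₂(n). H(16-sided) = log₂(16) = 4.000 bits and H(20-sided) = log₂(20) = 4.322 bits. More outcomes in a uniform distribution means higher entropy.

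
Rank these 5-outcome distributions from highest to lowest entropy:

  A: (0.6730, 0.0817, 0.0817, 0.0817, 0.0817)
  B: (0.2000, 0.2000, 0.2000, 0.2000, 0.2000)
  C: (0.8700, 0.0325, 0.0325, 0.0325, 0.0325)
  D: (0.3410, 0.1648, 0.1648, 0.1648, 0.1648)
B > D > A > C

Key insight: Entropy is maximized by uniform distributions and minimized by concentrated distributions.

Entropies:
  H(A) = 1.5658 bits
  H(B) = 2.3219 bits
  H(C) = 0.8174 bits
  H(D) = 2.2438 bits

Ranking: B > D > A > C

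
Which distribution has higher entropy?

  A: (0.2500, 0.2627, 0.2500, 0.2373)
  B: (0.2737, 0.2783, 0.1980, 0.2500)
A

Both distributions are close to uniform, making this a harder comparison.

H(A) = 1.9991 bits
H(B) = 1.9878 bits

The distribution closer to uniform has higher entropy.
Answer: A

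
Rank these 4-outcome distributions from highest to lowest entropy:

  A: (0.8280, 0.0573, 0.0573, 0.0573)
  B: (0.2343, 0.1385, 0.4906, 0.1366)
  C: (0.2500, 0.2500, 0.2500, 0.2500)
C > B > A

Key insight: Entropy is maximized by uniform distributions and minimized by concentrated distributions.

- Uniform distributions have maximum entropy log₂(4) = 2.0000 bits
- The more "peaked" or concentrated a distribution, the lower its entropy

Entropies:
  H(A) = 0.9349 bits
  H(B) = 1.7818 bits
  H(C) = 2.0000 bits

Ranking: C > B > A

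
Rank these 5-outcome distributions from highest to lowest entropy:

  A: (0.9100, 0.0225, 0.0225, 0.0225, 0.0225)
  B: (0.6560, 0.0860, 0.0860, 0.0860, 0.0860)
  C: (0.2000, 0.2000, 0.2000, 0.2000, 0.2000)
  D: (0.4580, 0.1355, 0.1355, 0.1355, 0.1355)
C > D > B > A

Key insight: Entropy is maximized by uniform distributions and minimized by concentrated distributions.

Entropies:
  H(A) = 0.6165 bits
  H(B) = 1.6166 bits
  H(C) = 2.3219 bits
  H(D) = 2.0789 bits

Ranking: C > D > B > A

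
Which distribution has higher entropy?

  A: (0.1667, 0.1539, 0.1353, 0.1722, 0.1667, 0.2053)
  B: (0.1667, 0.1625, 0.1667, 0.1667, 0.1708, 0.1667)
B

Both distributions are close to uniform, making this a harder comparison.

H(A) = 2.5736 bits
H(B) = 2.5848 bits

The distribution closer to uniform has higher entropy.
Answer: B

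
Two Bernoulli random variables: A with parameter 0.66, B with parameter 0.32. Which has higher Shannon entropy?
A

For binary distributions, entropy is maximized at p=0.5 and decreases as p moves toward 0 or 1.

H(A) = H(0.66) = 0.9248 bits
H(B) = H(0.32) = 0.9044 bits

Distribution A (p=0.66) is closer to uniform (p=0.5), so it has higher entropy.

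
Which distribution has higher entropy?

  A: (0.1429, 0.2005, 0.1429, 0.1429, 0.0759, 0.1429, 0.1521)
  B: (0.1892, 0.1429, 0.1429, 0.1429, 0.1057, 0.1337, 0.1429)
B

Both distributions are close to uniform, making this a harder comparison.

H(A) = 2.7647 bits
H(B) = 2.7894 bits

The distribution closer to uniform has higher entropy.
Answer: B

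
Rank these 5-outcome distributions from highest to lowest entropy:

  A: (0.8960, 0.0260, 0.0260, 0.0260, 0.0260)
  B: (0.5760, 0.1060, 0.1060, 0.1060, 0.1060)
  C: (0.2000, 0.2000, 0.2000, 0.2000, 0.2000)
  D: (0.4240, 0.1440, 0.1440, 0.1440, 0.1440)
C > D > B > A

Key insight: Entropy is maximized by uniform distributions and minimized by concentrated distributions.

Entropies:
  H(A) = 0.6895 bits
  H(B) = 1.8313 bits
  H(C) = 2.3219 bits
  H(D) = 2.1353 bits

Ranking: C > D > B > A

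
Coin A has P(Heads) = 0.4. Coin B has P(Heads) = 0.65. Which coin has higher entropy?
A

For binary distributions, entropy is maximized at p=0.5 and decreases as p moves toward 0 or 1.

H(A) = H(0.4) = 0.9710 bits
H(B) = H(0.65) = 0.9341 bits

Distribution A (p=0.4) is closer to uniform (p=0.5), so it has higher entropy.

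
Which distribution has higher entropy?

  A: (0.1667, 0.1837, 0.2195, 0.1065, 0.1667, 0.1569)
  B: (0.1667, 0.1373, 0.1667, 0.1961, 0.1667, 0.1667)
B

Both distributions are close to uniform, making this a harder comparison.

H(A) = 2.5544 bits
H(B) = 2.5774 bits

The distribution closer to uniform has higher entropy.
Answer: B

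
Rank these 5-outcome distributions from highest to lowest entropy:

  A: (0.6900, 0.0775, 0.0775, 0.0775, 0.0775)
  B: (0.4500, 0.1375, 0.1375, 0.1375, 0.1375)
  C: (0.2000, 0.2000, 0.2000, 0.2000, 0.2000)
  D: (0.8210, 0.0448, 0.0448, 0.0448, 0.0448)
C > B > A > D

Key insight: Entropy is maximized by uniform distributions and minimized by concentrated distributions.

Entropies:
  H(A) = 1.5132 bits
  H(B) = 2.0928 bits
  H(C) = 2.3219 bits
  H(D) = 1.0359 bits

Ranking: C > B > A > D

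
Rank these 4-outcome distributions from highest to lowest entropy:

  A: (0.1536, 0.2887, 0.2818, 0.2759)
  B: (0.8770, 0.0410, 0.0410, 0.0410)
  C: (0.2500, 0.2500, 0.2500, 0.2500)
C > A > B

Key insight: Entropy is maximized by uniform distributions and minimized by concentrated distributions.

- Uniform distributions have maximum entropy log₂(4) = 2.0000 bits
- The more "peaked" or concentrated a distribution, the lower its entropy

Entropies:
  H(A) = 1.9601 bits
  H(B) = 0.7329 bits
  H(C) = 2.0000 bits

Ranking: C > A > B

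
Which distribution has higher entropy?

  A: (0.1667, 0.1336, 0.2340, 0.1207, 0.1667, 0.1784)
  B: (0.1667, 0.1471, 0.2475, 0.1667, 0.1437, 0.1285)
A

Both distributions are close to uniform, making this a harder comparison.

H(A) = 2.5518 bits
H(B) = 2.5494 bits

The distribution closer to uniform has higher entropy.
Answer: A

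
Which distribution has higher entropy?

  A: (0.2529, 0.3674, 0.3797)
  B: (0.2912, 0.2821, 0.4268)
A

Both distributions are close to uniform, making this a harder comparison.

H(A) = 1.5628 bits
H(B) = 1.5576 bits

The distribution closer to uniform has higher entropy.
Answer: A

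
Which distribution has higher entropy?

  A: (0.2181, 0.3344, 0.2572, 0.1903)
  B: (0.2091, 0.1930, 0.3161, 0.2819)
B

Both distributions are close to uniform, making this a harder comparison.

H(A) = 1.9670 bits
H(B) = 1.9703 bits

The distribution closer to uniform has higher entropy.
Answer: B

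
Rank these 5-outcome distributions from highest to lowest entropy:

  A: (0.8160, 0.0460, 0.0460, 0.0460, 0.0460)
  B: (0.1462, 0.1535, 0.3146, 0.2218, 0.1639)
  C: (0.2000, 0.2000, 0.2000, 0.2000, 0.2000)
C > B > A

Key insight: Entropy is maximized by uniform distributions and minimized by concentrated distributions.

- Uniform distributions have maximum entropy log₂(5) = 2.3219 bits
- The more "peaked" or concentrated a distribution, the lower its entropy

Entropies:
  H(A) = 1.0567 bits
  H(B) = 2.2550 bits
  H(C) = 2.3219 bits

Ranking: C > B > A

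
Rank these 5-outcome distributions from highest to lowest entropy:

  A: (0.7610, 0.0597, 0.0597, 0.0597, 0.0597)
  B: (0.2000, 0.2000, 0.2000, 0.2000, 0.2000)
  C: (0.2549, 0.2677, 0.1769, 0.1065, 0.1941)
B > C > A

Key insight: Entropy is maximized by uniform distributions and minimized by concentrated distributions.

- Uniform distributions have maximum entropy log₂(5) = 2.3219 bits
- The more "peaked" or concentrated a distribution, the lower its entropy

Entropies:
  H(A) = 1.2714 bits
  H(B) = 2.3219 bits
  H(C) = 2.2568 bits

Ranking: B > C > A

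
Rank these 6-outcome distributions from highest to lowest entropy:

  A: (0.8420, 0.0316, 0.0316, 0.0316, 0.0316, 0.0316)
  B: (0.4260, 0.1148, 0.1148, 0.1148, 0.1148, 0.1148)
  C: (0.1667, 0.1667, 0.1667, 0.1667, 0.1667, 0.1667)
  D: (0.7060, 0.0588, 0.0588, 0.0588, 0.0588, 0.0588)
C > B > D > A

Key insight: Entropy is maximized by uniform distributions and minimized by concentrated distributions.

Entropies:
  H(A) = 0.9964 bits
  H(B) = 2.3169 bits
  H(C) = 2.5850 bits
  H(D) = 1.5565 bits

Ranking: C > B > D > A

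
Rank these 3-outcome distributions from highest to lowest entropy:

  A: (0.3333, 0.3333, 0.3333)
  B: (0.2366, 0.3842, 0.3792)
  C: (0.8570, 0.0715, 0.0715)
A > B > C

Key insight: Entropy is maximized by uniform distributions and minimized by concentrated distributions.

- Uniform distributions have maximum entropy log₂(3) = 1.5850 bits
- The more "peaked" or concentrated a distribution, the lower its entropy

Entropies:
  H(A) = 1.5850 bits
  H(B) = 1.5527 bits
  H(C) = 0.7350 bits

Ranking: A > B > C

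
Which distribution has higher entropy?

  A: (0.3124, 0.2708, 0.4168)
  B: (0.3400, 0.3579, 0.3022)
B

Both distributions are close to uniform, making this a harder comparison.

H(A) = 1.5610 bits
H(B) = 1.5814 bits

The distribution closer to uniform has higher entropy.
Answer: B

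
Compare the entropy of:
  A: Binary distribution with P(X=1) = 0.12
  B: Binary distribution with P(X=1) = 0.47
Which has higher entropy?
B

For binary distributions, entropy is maximized at p=0.5 and decreases as p moves toward 0 or 1.

H(A) = H(0.12) = 0.5294 bits
H(B) = H(0.47) = 0.9974 bits

Distribution B (p=0.47) is closer to uniform (p=0.5), so it has higher entropy.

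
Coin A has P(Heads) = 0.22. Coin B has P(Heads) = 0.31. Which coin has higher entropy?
B

For binary distributions, entropy is maximized at p=0.5 and decreases as p moves toward 0 or 1.

H(A) = H(0.22) = 0.7602 bits
H(B) = H(0.31) = 0.8932 bits

Distribution B (p=0.31) is closer to uniform (p=0.5), so it has higher entropy.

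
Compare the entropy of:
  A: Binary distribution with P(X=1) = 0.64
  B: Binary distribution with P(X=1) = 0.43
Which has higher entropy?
B

For binary distributions, entropy is maximized at p=0.5 and decreases as p moves toward 0 or 1.

H(A) = H(0.64) = 0.9427 bits
H(B) = H(0.43) = 0.9858 bits

Distribution B (p=0.43) is closer to uniform (p=0.5), so it has higher entropy.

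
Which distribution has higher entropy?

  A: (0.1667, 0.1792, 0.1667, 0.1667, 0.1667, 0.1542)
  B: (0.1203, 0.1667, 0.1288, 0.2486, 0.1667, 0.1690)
A

Both distributions are close to uniform, making this a harder comparison.

H(A) = 2.5836 bits
H(B) = 2.5427 bits

The distribution closer to uniform has higher entropy.
Answer: A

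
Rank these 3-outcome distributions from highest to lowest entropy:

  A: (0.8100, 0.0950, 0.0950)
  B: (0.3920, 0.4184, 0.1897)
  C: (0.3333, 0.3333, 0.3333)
C > B > A

Key insight: Entropy is maximized by uniform distributions and minimized by concentrated distributions.

- Uniform distributions have maximum entropy log₂(3) = 1.5850 bits
- The more "peaked" or concentrated a distribution, the lower its entropy

Entropies:
  H(A) = 0.8915 bits
  H(B) = 1.5105 bits
  H(C) = 1.5850 bits

Ranking: C > B > A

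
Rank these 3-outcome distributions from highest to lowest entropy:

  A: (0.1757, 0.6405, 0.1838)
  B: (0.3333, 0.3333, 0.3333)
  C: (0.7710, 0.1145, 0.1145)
B > A > C

Key insight: Entropy is maximized by uniform distributions and minimized by concentrated distributions.

- Uniform distributions have maximum entropy log₂(3) = 1.5850 bits
- The more "peaked" or concentrated a distribution, the lower its entropy

Entropies:
  H(A) = 1.3017 bits
  H(B) = 1.5850 bits
  H(C) = 1.0053 bits

Ranking: B > A > C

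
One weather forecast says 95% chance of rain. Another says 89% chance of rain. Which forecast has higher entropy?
89% forecast

Treat each forecast as a Bernoulli distribution. Binary entropy is maximized at p=0.5 and falls off symmetrically toward 0 or 1. The 89% forecast is closer to 50%, so it is more uncertain. H(95%) ≈ 0.286 bits, H(89%) ≈ 0.500 bits.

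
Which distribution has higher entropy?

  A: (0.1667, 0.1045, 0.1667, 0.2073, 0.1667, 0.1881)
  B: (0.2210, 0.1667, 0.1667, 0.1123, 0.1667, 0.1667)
B

Both distributions are close to uniform, making this a harder comparison.

H(A) = 2.5571 bits
H(B) = 2.5589 bits

The distribution closer to uniform has higher entropy.
Answer: B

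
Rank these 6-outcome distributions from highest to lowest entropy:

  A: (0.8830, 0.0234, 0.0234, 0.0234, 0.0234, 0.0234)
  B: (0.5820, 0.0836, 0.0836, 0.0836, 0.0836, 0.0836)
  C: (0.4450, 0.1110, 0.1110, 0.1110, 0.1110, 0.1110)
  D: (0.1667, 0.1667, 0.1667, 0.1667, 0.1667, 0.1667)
D > C > B > A

Key insight: Entropy is maximized by uniform distributions and minimized by concentrated distributions.

Entropies:
  H(A) = 0.7923 bits
  H(B) = 1.9511 bits
  H(C) = 2.2799 bits
  H(D) = 2.5850 bits

Ranking: D > C > B > A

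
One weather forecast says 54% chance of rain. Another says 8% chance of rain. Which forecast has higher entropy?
54% forecast

Treat each forecast as a Bernoulli distribution. Binary entropy is maximized at p=0.5 and falls off symmetrically toward 0 or 1. The 54% forecast is closer to 50%, so it is more uncertain. H(54%) ≈ 0.995 bits, H(8%) ≈ 0.402 bits.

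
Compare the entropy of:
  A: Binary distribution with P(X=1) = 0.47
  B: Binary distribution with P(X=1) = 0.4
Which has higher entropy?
A

For binary distributions, entropy is maximized at p=0.5 and decreases as p moves toward 0 or 1.

H(A) = H(0.47) = 0.9974 bits
H(B) = H(0.4) = 0.9710 bits

Distribution A (p=0.47) is closer to uniform (p=0.5), so it has higher entropy.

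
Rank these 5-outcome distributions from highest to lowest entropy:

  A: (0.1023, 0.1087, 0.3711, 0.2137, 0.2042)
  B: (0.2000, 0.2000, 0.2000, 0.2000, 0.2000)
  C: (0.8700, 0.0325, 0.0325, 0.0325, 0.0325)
B > A > C

Key insight: Entropy is maximized by uniform distributions and minimized by concentrated distributions.

- Uniform distributions have maximum entropy log₂(5) = 2.3219 bits
- The more "peaked" or concentrated a distribution, the lower its entropy

Entropies:
  H(A) = 2.1589 bits
  H(B) = 2.3219 bits
  H(C) = 0.8174 bits

Ranking: B > A > C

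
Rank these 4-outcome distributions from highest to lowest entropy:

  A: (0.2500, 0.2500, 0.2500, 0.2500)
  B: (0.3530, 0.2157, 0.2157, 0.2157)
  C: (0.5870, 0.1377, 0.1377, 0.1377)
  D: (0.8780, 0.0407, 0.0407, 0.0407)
A > B > C > D

Key insight: Entropy is maximized by uniform distributions and minimized by concentrated distributions.

Entropies:
  H(A) = 2.0000 bits
  H(B) = 1.9622 bits
  H(C) = 1.6326 bits
  H(D) = 0.7284 bits

Ranking: A > B > C > D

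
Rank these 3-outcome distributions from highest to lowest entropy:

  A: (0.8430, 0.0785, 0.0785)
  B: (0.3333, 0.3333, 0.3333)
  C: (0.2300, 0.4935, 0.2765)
B > C > A

Key insight: Entropy is maximized by uniform distributions and minimized by concentrated distributions.

- Uniform distributions have maximum entropy log₂(3) = 1.5850 bits
- The more "peaked" or concentrated a distribution, the lower its entropy

Entropies:
  H(A) = 0.7841 bits
  H(B) = 1.5850 bits
  H(C) = 1.5033 bits

Ranking: B > C > A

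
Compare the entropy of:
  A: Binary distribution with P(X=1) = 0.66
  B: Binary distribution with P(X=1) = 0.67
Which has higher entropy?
A

For binary distributions, entropy is maximized at p=0.5 and decreases as p moves toward 0 or 1.

H(A) = H(0.66) = 0.9248 bits
H(B) = H(0.67) = 0.9149 bits

Distribution A (p=0.66) is closer to uniform (p=0.5), so it has higher entropy.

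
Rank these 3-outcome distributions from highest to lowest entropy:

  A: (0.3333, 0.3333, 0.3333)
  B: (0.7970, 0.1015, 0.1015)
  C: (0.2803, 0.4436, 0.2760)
A > C > B

Key insight: Entropy is maximized by uniform distributions and minimized by concentrated distributions.

- Uniform distributions have maximum entropy log₂(3) = 1.5850 bits
- The more "peaked" or concentrated a distribution, the lower its entropy

Entropies:
  H(A) = 1.5850 bits
  H(B) = 0.9309 bits
  H(C) = 1.5472 bits

Ranking: A > C > B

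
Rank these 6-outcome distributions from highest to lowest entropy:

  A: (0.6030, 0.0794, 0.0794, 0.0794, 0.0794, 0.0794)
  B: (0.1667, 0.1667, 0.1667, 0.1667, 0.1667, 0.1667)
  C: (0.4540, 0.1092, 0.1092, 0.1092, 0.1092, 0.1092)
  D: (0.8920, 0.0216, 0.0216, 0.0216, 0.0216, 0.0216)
B > C > A > D

Key insight: Entropy is maximized by uniform distributions and minimized by concentrated distributions.

Entropies:
  H(A) = 1.8910 bits
  H(B) = 2.5850 bits
  H(C) = 2.2617 bits
  H(D) = 0.7446 bits

Ranking: B > C > A > D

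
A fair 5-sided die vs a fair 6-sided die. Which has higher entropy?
6-sided die

Both are uniform distributions; for uniform over n outcomes, H = log₂(n). H(5-sided) = log₂(5) = 2.322 bits and H(6-sided) = log₂(6) = 2.585 bits. More outcomes in a uniform distribution means higher entropy.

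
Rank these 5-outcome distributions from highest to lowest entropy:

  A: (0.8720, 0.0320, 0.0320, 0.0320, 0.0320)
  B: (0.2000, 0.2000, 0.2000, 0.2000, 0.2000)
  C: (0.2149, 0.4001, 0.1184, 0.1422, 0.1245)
B > C > A

Key insight: Entropy is maximized by uniform distributions and minimized by concentrated distributions.

- Uniform distributions have maximum entropy log₂(5) = 2.3219 bits
- The more "peaked" or concentrated a distribution, the lower its entropy

Entropies:
  H(A) = 0.8079 bits
  H(B) = 2.3219 bits
  H(C) = 2.1441 bits

Ranking: B > C > A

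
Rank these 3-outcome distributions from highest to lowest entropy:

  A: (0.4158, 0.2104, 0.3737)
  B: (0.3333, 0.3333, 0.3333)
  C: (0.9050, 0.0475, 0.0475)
B > A > C

Key insight: Entropy is maximized by uniform distributions and minimized by concentrated distributions.

- Uniform distributions have maximum entropy log₂(3) = 1.5850 bits
- The more "peaked" or concentrated a distribution, the lower its entropy

Entropies:
  H(A) = 1.5302 bits
  H(B) = 1.5850 bits
  H(C) = 0.5479 bits

Ranking: B > A > C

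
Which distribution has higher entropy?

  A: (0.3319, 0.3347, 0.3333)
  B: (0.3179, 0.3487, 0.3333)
A

Both distributions are close to uniform, making this a harder comparison.

H(A) = 1.5850 bits
H(B) = 1.5839 bits

The distribution closer to uniform has higher entropy.
Answer: A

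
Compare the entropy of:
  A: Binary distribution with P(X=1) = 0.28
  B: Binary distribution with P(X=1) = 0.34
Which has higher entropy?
B

For binary distributions, entropy is maximized at p=0.5 and decreases as p moves toward 0 or 1.

H(A) = H(0.28) = 0.8555 bits
H(B) = H(0.34) = 0.9248 bits

Distribution B (p=0.34) is closer to uniform (p=0.5), so it has higher entropy.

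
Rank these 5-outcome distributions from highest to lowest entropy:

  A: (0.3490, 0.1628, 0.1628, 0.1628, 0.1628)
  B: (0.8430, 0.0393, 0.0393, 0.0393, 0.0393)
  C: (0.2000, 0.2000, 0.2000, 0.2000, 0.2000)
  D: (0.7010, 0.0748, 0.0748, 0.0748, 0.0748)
C > A > D > B

Key insight: Entropy is maximized by uniform distributions and minimized by concentrated distributions.

Entropies:
  H(A) = 2.2352 bits
  H(B) = 0.9411 bits
  H(C) = 2.3219 bits
  H(D) = 1.4781 bits

Ranking: C > A > D > B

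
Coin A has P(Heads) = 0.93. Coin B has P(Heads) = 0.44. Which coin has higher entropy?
B

For binary distributions, entropy is maximized at p=0.5 and decreases as p moves toward 0 or 1.

H(A) = H(0.93) = 0.3659 bits
H(B) = H(0.44) = 0.9896 bits

Distribution B (p=0.44) is closer to uniform (p=0.5), so it has higher entropy.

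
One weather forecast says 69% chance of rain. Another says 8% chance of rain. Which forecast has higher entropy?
69% forecast

Treat each forecast as a Bernoulli distribution. Binary entropy is maximized at p=0.5 and falls off symmetrically toward 0 or 1. The 69% forecast is closer to 50%, so it is more uncertain. H(69%) ≈ 0.893 bits, H(8%) ≈ 0.402 bits.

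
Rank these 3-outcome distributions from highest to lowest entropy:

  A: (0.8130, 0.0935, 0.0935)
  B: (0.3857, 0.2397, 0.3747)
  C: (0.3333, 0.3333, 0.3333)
C > B > A

Key insight: Entropy is maximized by uniform distributions and minimized by concentrated distributions.

- Uniform distributions have maximum entropy log₂(3) = 1.5850 bits
- The more "peaked" or concentrated a distribution, the lower its entropy

Entropies:
  H(A) = 0.8822 bits
  H(B) = 1.5547 bits
  H(C) = 1.5850 bits

Ranking: C > B > A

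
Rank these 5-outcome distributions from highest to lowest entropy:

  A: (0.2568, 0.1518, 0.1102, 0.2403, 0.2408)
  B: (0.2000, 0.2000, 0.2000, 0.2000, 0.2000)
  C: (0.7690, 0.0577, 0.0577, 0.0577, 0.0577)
B > A > C

Key insight: Entropy is maximized by uniform distributions and minimized by concentrated distributions.

- Uniform distributions have maximum entropy log₂(5) = 2.3219 bits
- The more "peaked" or concentrated a distribution, the lower its entropy

Entropies:
  H(A) = 2.2562 bits
  H(B) = 2.3219 bits
  H(C) = 1.2418 bits

Ranking: B > A > C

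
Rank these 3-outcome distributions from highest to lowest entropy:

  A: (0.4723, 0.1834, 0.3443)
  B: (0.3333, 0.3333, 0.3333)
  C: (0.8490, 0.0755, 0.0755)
B > A > C

Key insight: Entropy is maximized by uniform distributions and minimized by concentrated distributions.

- Uniform distributions have maximum entropy log₂(3) = 1.5850 bits
- The more "peaked" or concentrated a distribution, the lower its entropy

Entropies:
  H(A) = 1.4895 bits
  H(B) = 1.5850 bits
  H(C) = 0.7633 bits

Ranking: B > A > C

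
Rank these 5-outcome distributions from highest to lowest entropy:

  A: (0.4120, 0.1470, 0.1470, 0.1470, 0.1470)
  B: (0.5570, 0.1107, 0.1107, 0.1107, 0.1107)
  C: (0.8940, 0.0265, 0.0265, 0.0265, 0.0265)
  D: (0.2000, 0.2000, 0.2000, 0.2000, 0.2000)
D > A > B > C

Key insight: Entropy is maximized by uniform distributions and minimized by concentrated distributions.

Entropies:
  H(A) = 2.1535 bits
  H(B) = 1.8766 bits
  H(C) = 0.6997 bits
  H(D) = 2.3219 bits

Ranking: D > A > B > C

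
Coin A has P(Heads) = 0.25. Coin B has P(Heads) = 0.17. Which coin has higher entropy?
A

For binary distributions, entropy is maximized at p=0.5 and decreases as p moves toward 0 or 1.

H(A) = H(0.25) = 0.8113 bits
H(B) = H(0.17) = 0.6577 bits

Distribution A (p=0.25) is closer to uniform (p=0.5), so it has higher entropy.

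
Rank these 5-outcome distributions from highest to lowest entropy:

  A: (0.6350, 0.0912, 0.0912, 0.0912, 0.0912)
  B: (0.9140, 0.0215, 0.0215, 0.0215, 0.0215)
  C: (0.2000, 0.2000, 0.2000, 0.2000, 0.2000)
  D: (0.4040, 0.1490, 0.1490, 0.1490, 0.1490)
C > D > A > B

Key insight: Entropy is maximized by uniform distributions and minimized by concentrated distributions.

Entropies:
  H(A) = 1.6768 bits
  H(B) = 0.5950 bits
  H(C) = 2.3219 bits
  H(D) = 2.1652 bits

Ranking: C > D > A > B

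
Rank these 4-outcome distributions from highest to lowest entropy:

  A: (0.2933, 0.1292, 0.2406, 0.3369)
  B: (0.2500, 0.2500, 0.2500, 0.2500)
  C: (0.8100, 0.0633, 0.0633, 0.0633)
B > A > C

Key insight: Entropy is maximized by uniform distributions and minimized by concentrated distributions.

- Uniform distributions have maximum entropy log₂(4) = 2.0000 bits
- The more "peaked" or concentrated a distribution, the lower its entropy

Entropies:
  H(A) = 1.9238 bits
  H(B) = 2.0000 bits
  H(C) = 1.0026 bits

Ranking: B > A > C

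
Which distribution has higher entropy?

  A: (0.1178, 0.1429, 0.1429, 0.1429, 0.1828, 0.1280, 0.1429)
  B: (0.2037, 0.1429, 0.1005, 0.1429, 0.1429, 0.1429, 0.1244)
A

Both distributions are close to uniform, making this a harder comparison.

H(A) = 2.7954 bits
H(B) = 2.7789 bits

The distribution closer to uniform has higher entropy.
Answer: A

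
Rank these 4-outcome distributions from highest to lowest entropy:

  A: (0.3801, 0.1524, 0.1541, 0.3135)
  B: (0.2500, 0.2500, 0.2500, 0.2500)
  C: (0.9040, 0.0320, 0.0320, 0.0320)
B > A > C

Key insight: Entropy is maximized by uniform distributions and minimized by concentrated distributions.

- Uniform distributions have maximum entropy log₂(4) = 2.0000 bits
- The more "peaked" or concentrated a distribution, the lower its entropy

Entropies:
  H(A) = 1.8844 bits
  H(B) = 2.0000 bits
  H(C) = 0.6083 bits

Ranking: B > A > C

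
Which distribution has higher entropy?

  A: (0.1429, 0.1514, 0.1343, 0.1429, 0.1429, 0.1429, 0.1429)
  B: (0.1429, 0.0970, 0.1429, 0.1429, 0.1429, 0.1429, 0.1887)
A

Both distributions are close to uniform, making this a harder comparison.

H(A) = 2.8066 bits
H(B) = 2.7857 bits

The distribution closer to uniform has higher entropy.
Answer: A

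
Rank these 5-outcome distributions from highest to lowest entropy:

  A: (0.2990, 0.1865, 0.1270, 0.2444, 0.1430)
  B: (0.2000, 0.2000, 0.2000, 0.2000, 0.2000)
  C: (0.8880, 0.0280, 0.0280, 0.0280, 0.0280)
B > A > C

Key insight: Entropy is maximized by uniform distributions and minimized by concentrated distributions.

- Uniform distributions have maximum entropy log₂(5) = 2.3219 bits
- The more "peaked" or concentrated a distribution, the lower its entropy

Entropies:
  H(A) = 2.2489 bits
  H(B) = 2.3219 bits
  H(C) = 0.7299 bits

Ranking: B > A > C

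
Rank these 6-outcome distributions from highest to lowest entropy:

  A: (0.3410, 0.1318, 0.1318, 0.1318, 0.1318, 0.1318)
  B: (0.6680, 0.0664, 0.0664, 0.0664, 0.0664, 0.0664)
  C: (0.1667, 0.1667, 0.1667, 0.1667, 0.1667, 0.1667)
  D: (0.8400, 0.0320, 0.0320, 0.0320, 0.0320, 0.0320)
C > A > B > D

Key insight: Entropy is maximized by uniform distributions and minimized by concentrated distributions.

Entropies:
  H(A) = 2.4559 bits
  H(B) = 1.6878 bits
  H(C) = 2.5850 bits
  H(D) = 1.0058 bits

Ranking: C > A > B > D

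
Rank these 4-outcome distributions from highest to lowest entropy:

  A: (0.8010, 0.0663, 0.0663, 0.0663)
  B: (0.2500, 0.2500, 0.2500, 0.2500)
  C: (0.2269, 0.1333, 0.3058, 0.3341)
B > C > A

Key insight: Entropy is maximized by uniform distributions and minimized by concentrated distributions.

- Uniform distributions have maximum entropy log₂(4) = 2.0000 bits
- The more "peaked" or concentrated a distribution, the lower its entropy

Entropies:
  H(A) = 1.0353 bits
  H(B) = 2.0000 bits
  H(C) = 1.9241 bits

Ranking: B > C > A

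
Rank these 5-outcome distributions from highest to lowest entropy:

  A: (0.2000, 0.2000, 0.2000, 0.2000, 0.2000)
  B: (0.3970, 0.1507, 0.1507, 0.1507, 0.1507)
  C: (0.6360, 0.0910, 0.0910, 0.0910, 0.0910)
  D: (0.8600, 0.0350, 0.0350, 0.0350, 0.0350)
A > B > C > D

Key insight: Entropy is maximized by uniform distributions and minimized by concentrated distributions.

Entropies:
  H(A) = 2.3219 bits
  H(B) = 2.1752 bits
  H(C) = 1.6740 bits
  H(D) = 0.8642 bits

Ranking: A > B > C > D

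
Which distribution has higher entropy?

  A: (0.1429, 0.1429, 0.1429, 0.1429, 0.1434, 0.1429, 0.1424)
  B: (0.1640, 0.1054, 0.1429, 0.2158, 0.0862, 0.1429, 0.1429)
A

Both distributions are close to uniform, making this a harder comparison.

H(A) = 2.8074 bits
H(B) = 2.7554 bits

The distribution closer to uniform has higher entropy.
Answer: A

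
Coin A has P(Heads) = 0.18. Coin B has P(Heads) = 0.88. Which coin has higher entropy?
A

For binary distributions, entropy is maximized at p=0.5 and decreases as p moves toward 0 or 1.

H(A) = H(0.18) = 0.6801 bits
H(B) = H(0.88) = 0.5294 bits

Distribution A (p=0.18) is closer to uniform (p=0.5), so it has higher entropy.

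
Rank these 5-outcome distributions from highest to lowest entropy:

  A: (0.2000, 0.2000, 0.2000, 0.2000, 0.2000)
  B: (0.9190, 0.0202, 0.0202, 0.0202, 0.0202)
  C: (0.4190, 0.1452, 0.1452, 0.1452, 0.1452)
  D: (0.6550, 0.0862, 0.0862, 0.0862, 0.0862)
A > C > D > B

Key insight: Entropy is maximized by uniform distributions and minimized by concentrated distributions.

Entropies:
  H(A) = 2.3219 bits
  H(B) = 0.5677 bits
  H(C) = 2.1430 bits
  H(D) = 1.6195 bits

Ranking: A > C > D > B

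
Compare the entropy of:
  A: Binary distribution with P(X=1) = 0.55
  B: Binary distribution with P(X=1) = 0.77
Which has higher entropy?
A

For binary distributions, entropy is maximized at p=0.5 and decreases as p moves toward 0 or 1.

H(A) = H(0.55) = 0.9928 bits
H(B) = H(0.77) = 0.7780 bits

Distribution A (p=0.55) is closer to uniform (p=0.5), so it has higher entropy.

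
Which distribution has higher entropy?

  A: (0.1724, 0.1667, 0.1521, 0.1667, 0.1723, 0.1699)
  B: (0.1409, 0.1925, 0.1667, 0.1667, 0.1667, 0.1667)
A

Both distributions are close to uniform, making this a harder comparison.

H(A) = 2.5837 bits
H(B) = 2.5792 bits

The distribution closer to uniform has higher entropy.
Answer: A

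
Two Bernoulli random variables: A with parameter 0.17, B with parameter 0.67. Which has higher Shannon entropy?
B

For binary distributions, entropy is maximized at p=0.5 and decreases as p moves toward 0 or 1.

H(A) = H(0.17) = 0.6577 bits
H(B) = H(0.67) = 0.9149 bits

Distribution B (p=0.67) is closer to uniform (p=0.5), so it has higher entropy.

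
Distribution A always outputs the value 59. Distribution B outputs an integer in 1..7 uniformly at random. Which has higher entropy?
B

A is deterministic, so H(A) = 0. B is uniform over 7 outcomes, so H(B) = log₂(7) = 2.807 bits. Any distribution with genuine randomness has higher entropy than a deterministic one.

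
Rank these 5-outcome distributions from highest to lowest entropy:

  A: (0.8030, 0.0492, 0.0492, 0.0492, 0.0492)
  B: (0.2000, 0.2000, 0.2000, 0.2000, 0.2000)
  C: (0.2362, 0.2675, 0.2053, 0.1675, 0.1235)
B > C > A

Key insight: Entropy is maximized by uniform distributions and minimized by concentrated distributions.

- Uniform distributions have maximum entropy log₂(5) = 2.3219 bits
- The more "peaked" or concentrated a distribution, the lower its entropy

Entropies:
  H(A) = 1.1099 bits
  H(B) = 2.3219 bits
  H(C) = 2.2740 bits

Ranking: B > C > A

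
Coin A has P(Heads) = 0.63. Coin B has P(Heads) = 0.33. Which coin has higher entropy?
A

For binary distributions, entropy is maximized at p=0.5 and decreases as p moves toward 0 or 1.

H(A) = H(0.63) = 0.9507 bits
H(B) = H(0.33) = 0.9149 bits

Distribution A (p=0.63) is closer to uniform (p=0.5), so it has higher entropy.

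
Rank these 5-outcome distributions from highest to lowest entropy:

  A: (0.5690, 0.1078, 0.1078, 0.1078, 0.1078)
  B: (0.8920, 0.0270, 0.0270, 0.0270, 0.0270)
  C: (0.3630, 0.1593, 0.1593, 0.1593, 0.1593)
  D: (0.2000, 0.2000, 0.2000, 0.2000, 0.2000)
D > C > A > B

Key insight: Entropy is maximized by uniform distributions and minimized by concentrated distributions.

Entropies:
  H(A) = 1.8482 bits
  H(B) = 0.7099 bits
  H(C) = 2.2191 bits
  H(D) = 2.3219 bits

Ranking: D > C > A > B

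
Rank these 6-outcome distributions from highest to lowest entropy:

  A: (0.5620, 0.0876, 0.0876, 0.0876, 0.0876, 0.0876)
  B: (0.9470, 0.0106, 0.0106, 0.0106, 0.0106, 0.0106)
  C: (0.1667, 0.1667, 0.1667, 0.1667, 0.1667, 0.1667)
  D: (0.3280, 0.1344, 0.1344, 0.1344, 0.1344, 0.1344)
C > D > A > B

Key insight: Entropy is maximized by uniform distributions and minimized by concentrated distributions.

Entropies:
  H(A) = 2.0059 bits
  H(B) = 0.4221 bits
  H(C) = 2.5850 bits
  H(D) = 2.4732 bits

Ranking: C > D > A > B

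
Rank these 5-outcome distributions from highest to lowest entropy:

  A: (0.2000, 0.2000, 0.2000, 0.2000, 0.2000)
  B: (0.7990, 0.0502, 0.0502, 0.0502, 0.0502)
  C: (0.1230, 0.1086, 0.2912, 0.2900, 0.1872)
A > C > B

Key insight: Entropy is maximized by uniform distributions and minimized by concentrated distributions.

- Uniform distributions have maximum entropy log₂(5) = 2.3219 bits
- The more "peaked" or concentrated a distribution, the lower its entropy

Entropies:
  H(A) = 2.3219 bits
  H(B) = 1.1259 bits
  H(C) = 2.2084 bits

Ranking: A > C > B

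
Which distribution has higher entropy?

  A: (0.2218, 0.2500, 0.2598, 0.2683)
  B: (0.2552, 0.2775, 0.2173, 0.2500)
A

Both distributions are close to uniform, making this a harder comparison.

H(A) = 1.9964 bits
H(B) = 1.9946 bits

The distribution closer to uniform has higher entropy.
Answer: A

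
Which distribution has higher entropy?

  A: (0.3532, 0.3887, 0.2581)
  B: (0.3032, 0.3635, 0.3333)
B

Both distributions are close to uniform, making this a harder comparison.

H(A) = 1.5645 bits
H(B) = 1.5810 bits

The distribution closer to uniform has higher entropy.
Answer: B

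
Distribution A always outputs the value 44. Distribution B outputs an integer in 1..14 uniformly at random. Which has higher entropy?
B

A is deterministic, so H(A) = 0. B is uniform over 14 outcomes, so H(B) = log₂(14) = 3.807 bits. Any distribution with genuine randomness has higher entropy than a deterministic one.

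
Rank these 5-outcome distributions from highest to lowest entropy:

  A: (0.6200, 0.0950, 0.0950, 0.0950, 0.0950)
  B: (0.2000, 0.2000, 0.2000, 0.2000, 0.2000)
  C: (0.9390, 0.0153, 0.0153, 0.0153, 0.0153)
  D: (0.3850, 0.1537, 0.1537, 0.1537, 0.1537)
B > D > A > C

Key insight: Entropy is maximized by uniform distributions and minimized by concentrated distributions.

Entropies:
  H(A) = 1.7180 bits
  H(B) = 2.3219 bits
  H(C) = 0.4534 bits
  H(D) = 2.1915 bits

Ranking: B > D > A > C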